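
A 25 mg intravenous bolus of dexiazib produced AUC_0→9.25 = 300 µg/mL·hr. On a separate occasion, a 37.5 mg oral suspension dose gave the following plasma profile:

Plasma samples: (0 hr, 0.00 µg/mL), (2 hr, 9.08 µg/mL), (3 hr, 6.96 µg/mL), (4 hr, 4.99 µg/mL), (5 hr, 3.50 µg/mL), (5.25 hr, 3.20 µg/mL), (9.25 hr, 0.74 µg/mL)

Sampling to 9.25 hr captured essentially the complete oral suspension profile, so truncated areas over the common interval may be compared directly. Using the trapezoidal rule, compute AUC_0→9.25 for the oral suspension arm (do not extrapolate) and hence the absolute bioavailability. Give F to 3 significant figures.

F = 0.0801

Trapezoidal AUC_0→9.25 (oral suspension):
  [0→2]: (0.00+9.08)/2 × 2 = 9.08
  [2→3]: (9.08+6.96)/2 × 1 = 8.02
  [3→4]: (6.96+4.99)/2 × 1 = 5.975
  [4→5]: (4.99+3.50)/2 × 1 = 4.245
  [5→5.25]: (3.50+3.20)/2 × 0.25 = 0.8375
  [5.25→9.25]: (3.20+0.74)/2 × 4 = 7.88
  Sum = 36.0375 µg/mL·hr
F = (AUC_ev/D_ev)/(AUC_iv/D_iv) = (36.0375/37.5)/(300/25) = 0.961/12 = 0.0801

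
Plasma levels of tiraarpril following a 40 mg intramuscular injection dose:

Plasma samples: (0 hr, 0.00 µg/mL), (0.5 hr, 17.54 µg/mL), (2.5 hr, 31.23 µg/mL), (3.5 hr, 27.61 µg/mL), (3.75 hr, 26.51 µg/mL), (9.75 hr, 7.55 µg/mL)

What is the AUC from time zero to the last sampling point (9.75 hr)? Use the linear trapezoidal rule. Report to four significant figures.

AUC = 191.5 µg/mL·hr

Trapezoidal AUC_0→9.75:
  [0→0.5]: (0.00+17.54)/2 × 0.5 = 4.385
  [0.5→2.5]: (17.54+31.23)/2 × 2 = 48.77
  [2.5→3.5]: (31.23+27.61)/2 × 1 = 29.42
  [3.5→3.75]: (27.61+26.51)/2 × 0.25 = 6.765
  [3.75→9.75]: (26.51+7.55)/2 × 6 = 102.18
  Sum = 191.52 µg/mL·hr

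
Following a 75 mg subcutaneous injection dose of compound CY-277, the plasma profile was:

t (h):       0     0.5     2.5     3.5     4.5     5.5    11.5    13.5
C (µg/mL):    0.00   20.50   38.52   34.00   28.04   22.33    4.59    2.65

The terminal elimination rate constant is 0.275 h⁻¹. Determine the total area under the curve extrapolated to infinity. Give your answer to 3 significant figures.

AUC = 254 µg/mL·h

Trapezoidal AUC_0→13.5:
  [0→0.5]: (0.00+20.50)/2 × 0.5 = 5.125
  [0.5→2.5]: (20.50+38.52)/2 × 2 = 59.02
  [2.5→3.5]: (38.52+34.00)/2 × 1 = 36.26
  [3.5→4.5]: (34.00+28.04)/2 × 1 = 31.02
  [4.5→5.5]: (28.04+22.33)/2 × 1 = 25.185
  [5.5→11.5]: (22.33+4.59)/2 × 6 = 80.76
  [11.5→13.5]: (4.59+2.65)/2 × 2 = 7.24
  Sum = 244.61 µg/mL·h
Extrapolated tail: C_last / k_e = 2.65 / 0.275 = 9.636
AUC_0→∞ = 244.61 + 9.636 = 254.246 µg/mL·h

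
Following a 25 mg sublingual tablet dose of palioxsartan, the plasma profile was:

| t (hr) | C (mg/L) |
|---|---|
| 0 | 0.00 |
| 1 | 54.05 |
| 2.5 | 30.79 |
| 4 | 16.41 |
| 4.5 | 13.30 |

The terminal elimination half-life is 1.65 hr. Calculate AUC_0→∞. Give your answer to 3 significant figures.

Trapezoidal AUC_0→4.5:
  [0→1]: (0.00+54.05)/2 × 1 = 27.025
  [1→2.5]: (54.05+30.79)/2 × 1.5 = 63.63
  [2.5→4]: (30.79+16.41)/2 × 1.5 = 35.4
  [4→4.5]: (16.41+13.30)/2 × 0.5 = 7.4275
  Sum = 133.4825 mg/L·hr
k_e = ln2 / t½ = 0.693147 / 1.65 = 0.4201 hr^-1
Extrapolated tail: C_last / k_e = 13.30 / 0.4201 = 31.659
AUC_0→∞ = 133.4825 + 31.659 = 165.1415 mg/L·hr

AUC = 165 mg/L·hr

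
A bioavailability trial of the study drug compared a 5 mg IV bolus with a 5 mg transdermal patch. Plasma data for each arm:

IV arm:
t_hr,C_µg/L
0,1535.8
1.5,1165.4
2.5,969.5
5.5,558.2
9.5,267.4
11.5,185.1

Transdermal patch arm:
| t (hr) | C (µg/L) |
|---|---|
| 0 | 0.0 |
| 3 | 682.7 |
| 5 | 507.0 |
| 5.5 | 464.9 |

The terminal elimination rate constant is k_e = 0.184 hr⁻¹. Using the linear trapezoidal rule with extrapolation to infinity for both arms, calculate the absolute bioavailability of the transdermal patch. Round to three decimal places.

Trapezoidal AUC_0→11.5 (IV):
  [0→1.5]: (1535.8+1165.4)/2 × 1.5 = 2025.9
  [1.5→2.5]: (1165.4+969.5)/2 × 1 = 1067.45
  [2.5→5.5]: (969.5+558.2)/2 × 3 = 2291.55
  [5.5→9.5]: (558.2+267.4)/2 × 4 = 1651.2
  [9.5→11.5]: (267.4+185.1)/2 × 2 = 452.5
  Sum = 7488.6 µg/L·hr
IV tail: 185.1/0.184 = 1005.978; AUC_iv,0→∞ = 7488.6 + 1005.978 = 8494.578 µg/L·hr
Trapezoidal AUC_0→5.5 (transdermal patch):
  [0→3]: (0.0+682.7)/2 × 3 = 1024.05
  [3→5]: (682.7+507.0)/2 × 2 = 1189.7
  [5→5.5]: (507.0+464.9)/2 × 0.5 = 242.975
  Sum = 2456.725 µg/L·hr
transdermal patch tail: 464.9/0.184 = 2526.630; AUC_ev,0→∞ = 2456.725 + 2526.630 = 4983.355 µg/L·hr
F = (AUC_ev/D_ev)/(AUC_iv/D_iv) = (4983.355/5)/(8494.578/5) = 996.671/1698.9156 = 0.5867

F = 0.587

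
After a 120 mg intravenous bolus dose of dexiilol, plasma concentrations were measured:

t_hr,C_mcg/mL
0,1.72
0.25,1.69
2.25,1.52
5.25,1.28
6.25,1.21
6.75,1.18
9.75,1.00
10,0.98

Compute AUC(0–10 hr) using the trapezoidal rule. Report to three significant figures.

Trapezoidal AUC_0→10:
  [0→0.25]: (1.72+1.69)/2 × 0.25 = 0.42625
  [0.25→2.25]: (1.69+1.52)/2 × 2 = 3.21
  [2.25→5.25]: (1.52+1.28)/2 × 3 = 4.2
  [5.25→6.25]: (1.28+1.21)/2 × 1 = 1.245
  [6.25→6.75]: (1.21+1.18)/2 × 0.5 = 0.5975
  [6.75→9.75]: (1.18+1.00)/2 × 3 = 3.27
  [9.75→10]: (1.00+0.98)/2 × 0.25 = 0.2475
  Sum = 13.19625 mcg/mL·hr

AUC = 13.2 mcg/mL·hr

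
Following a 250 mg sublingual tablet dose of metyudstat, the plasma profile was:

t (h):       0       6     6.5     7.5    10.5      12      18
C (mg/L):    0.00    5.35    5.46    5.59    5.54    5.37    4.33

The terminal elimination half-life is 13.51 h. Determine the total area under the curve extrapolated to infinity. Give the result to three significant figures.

Trapezoidal AUC_0→18:
  [0→6]: (0.00+5.35)/2 × 6 = 16.05
  [6→6.5]: (5.35+5.46)/2 × 0.5 = 2.7025
  [6.5→7.5]: (5.46+5.59)/2 × 1 = 5.525
  [7.5→10.5]: (5.59+5.54)/2 × 3 = 16.695
  [10.5→12]: (5.54+5.37)/2 × 1.5 = 8.1825
  [12→18]: (5.37+4.33)/2 × 6 = 29.1
  Sum = 78.255 mg/L·h
k_e = ln2 / t½ = 0.693147 / 13.51 = 0.0513 h^-1
Extrapolated tail: C_last / k_e = 4.33 / 0.0513 = 84.405
AUC_0→∞ = 78.255 + 84.405 = 162.66 mg/L·h

AUC = 163 mg/L·h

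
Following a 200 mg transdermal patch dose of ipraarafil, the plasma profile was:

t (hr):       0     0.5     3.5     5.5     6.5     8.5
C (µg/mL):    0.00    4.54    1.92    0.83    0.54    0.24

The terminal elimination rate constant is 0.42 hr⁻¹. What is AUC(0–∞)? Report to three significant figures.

Trapezoidal AUC_0→8.5:
  [0→0.5]: (0.00+4.54)/2 × 0.5 = 1.135
  [0.5→3.5]: (4.54+1.92)/2 × 3 = 9.69
  [3.5→5.5]: (1.92+0.83)/2 × 2 = 2.75
  [5.5→6.5]: (0.83+0.54)/2 × 1 = 0.685
  [6.5→8.5]: (0.54+0.24)/2 × 2 = 0.78
  Sum = 15.04 µg/mL·hr
Extrapolated tail: C_last / k_e = 0.24 / 0.42 = 0.571
AUC_0→∞ = 15.04 + 0.571 = 15.611 µg/mL·hr

AUC = 15.6 µg/mL·hr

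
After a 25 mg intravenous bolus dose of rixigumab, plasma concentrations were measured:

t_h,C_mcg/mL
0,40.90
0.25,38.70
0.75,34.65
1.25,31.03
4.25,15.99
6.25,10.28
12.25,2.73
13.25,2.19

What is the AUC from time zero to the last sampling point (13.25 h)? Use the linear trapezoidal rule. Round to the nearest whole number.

Trapezoidal AUC_0→13.25:
  [0→0.25]: (40.90+38.70)/2 × 0.25 = 9.95
  [0.25→0.75]: (38.70+34.65)/2 × 0.5 = 18.3375
  [0.75→1.25]: (34.65+31.03)/2 × 0.5 = 16.42
  [1.25→4.25]: (31.03+15.99)/2 × 3 = 70.53
  [4.25→6.25]: (15.99+10.28)/2 × 2 = 26.27
  [6.25→12.25]: (10.28+2.73)/2 × 6 = 39.03
  [12.25→13.25]: (2.73+2.19)/2 × 1 = 2.46
  Sum = 182.9975 mcg/mL·h

AUC = 183 mcg/mL·h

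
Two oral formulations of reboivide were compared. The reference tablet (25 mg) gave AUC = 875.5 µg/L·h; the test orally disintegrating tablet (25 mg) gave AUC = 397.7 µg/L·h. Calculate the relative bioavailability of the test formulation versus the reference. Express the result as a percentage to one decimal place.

F_rel = (AUC_test/D_test) / (AUC_ref/D_ref)
      = (397.7/25) / (875.5/25)
      = 15.908 / 35.02 = 0.4543 = 45.43%

F_rel = 45.4%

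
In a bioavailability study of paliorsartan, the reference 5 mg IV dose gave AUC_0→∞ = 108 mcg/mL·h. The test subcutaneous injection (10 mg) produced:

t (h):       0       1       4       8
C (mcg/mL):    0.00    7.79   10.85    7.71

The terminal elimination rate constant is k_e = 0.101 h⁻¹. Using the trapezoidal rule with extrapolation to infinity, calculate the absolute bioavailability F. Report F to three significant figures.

Trapezoidal AUC_0→8 (subcutaneous injection):
  [0→1]: (0.00+7.79)/2 × 1 = 3.895
  [1→4]: (7.79+10.85)/2 × 3 = 27.96
  [4→8]: (10.85+7.71)/2 × 4 = 37.12
  Sum = 68.975 mcg/mL·h
Tail: C_last/k_e = 7.71/0.101 = 76.337
AUC_0→∞ (subcutaneous injection) = 68.975 + 76.337 = 145.312 mcg/mL·h
F = (AUC_ev/D_ev)/(AUC_iv/D_iv) = (145.312/10)/(108/5) = 14.5312/21.6 = 0.6727

F = 0.673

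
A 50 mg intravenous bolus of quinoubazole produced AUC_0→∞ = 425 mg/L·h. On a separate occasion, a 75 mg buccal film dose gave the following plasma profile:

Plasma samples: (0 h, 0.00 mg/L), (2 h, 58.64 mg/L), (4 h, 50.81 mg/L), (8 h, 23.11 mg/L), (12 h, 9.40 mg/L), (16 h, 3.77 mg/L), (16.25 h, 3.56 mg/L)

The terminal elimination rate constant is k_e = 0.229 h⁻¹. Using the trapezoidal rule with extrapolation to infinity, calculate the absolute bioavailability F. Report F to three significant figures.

Trapezoidal AUC_0→16.25 (buccal film):
  [0→2]: (0.00+58.64)/2 × 2 = 58.64
  [2→4]: (58.64+50.81)/2 × 2 = 109.45
  [4→8]: (50.81+23.11)/2 × 4 = 147.84
  [8→12]: (23.11+9.40)/2 × 4 = 65.02
  [12→16]: (9.40+3.77)/2 × 4 = 26.34
  [16→16.25]: (3.77+3.56)/2 × 0.25 = 0.91625
  Sum = 408.20625 mg/L·h
Tail: C_last/k_e = 3.56/0.229 = 15.546
AUC_0→∞ (buccal film) = 408.20625 + 15.546 = 423.75225 mg/L·h
F = (AUC_ev/D_ev)/(AUC_iv/D_iv) = (423.75225/75)/(425/50) = 5.65003/8.5 = 0.6647

F = 0.665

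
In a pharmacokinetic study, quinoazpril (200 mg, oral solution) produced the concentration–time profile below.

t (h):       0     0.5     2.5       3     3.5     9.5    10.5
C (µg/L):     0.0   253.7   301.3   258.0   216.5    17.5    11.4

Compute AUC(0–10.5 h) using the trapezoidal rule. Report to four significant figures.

AUC = 1593 µg/L·h

Trapezoidal AUC_0→10.5:
  [0→0.5]: (0.0+253.7)/2 × 0.5 = 63.425
  [0.5→2.5]: (253.7+301.3)/2 × 2 = 555.0
  [2.5→3]: (301.3+258.0)/2 × 0.5 = 139.825
  [3→3.5]: (258.0+216.5)/2 × 0.5 = 118.625
  [3.5→9.5]: (216.5+17.5)/2 × 6 = 702.0
  [9.5→10.5]: (17.5+11.4)/2 × 1 = 14.45
  Sum = 1593.325 µg/L·h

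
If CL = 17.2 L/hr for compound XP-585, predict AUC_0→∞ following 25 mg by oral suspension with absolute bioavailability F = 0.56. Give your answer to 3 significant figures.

AUC_0→∞ = F × Dose / CL
        = 0.56 × 25 / 17.2 = 0.813953 mg/L·hr

AUC = 0.814 mg/L·hr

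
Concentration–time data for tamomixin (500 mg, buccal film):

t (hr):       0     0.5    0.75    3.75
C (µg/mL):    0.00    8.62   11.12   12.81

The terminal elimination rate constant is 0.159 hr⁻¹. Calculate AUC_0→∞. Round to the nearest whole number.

Trapezoidal AUC_0→3.75:
  [0→0.5]: (0.00+8.62)/2 × 0.5 = 2.155
  [0.5→0.75]: (8.62+11.12)/2 × 0.25 = 2.4675
  [0.75→3.75]: (11.12+12.81)/2 × 3 = 35.895
  Sum = 40.5175 µg/mL·hr
Extrapolated tail: C_last / k_e = 12.81 / 0.159 = 80.566
AUC_0→∞ = 40.5175 + 80.566 = 121.0835 µg/mL·hr

AUC = 121 µg/mL·hr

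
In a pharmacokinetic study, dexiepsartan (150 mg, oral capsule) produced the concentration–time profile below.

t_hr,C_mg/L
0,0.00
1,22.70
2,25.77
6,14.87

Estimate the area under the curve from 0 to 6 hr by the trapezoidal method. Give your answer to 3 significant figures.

Trapezoidal AUC_0→6:
  [0→1]: (0.00+22.70)/2 × 1 = 11.35
  [1→2]: (22.70+25.77)/2 × 1 = 24.235
  [2→6]: (25.77+14.87)/2 × 4 = 81.28
  Sum = 116.865 mg/L·hr

AUC = 117 mg/L·hr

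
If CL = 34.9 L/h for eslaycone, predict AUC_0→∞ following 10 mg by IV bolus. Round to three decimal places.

AUC_0→∞ = Dose_iv / CL
        = 10 / 34.9 = 0.286533 mg/L·h

AUC = 0.287 mg/L·h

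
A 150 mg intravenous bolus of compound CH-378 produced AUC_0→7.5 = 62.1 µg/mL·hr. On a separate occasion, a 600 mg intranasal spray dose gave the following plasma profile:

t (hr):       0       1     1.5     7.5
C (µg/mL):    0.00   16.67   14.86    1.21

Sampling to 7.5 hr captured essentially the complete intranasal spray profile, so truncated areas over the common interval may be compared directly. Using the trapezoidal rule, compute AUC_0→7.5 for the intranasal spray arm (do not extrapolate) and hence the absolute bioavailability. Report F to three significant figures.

F = 0.259

Trapezoidal AUC_0→7.5 (intranasal spray):
  [0→1]: (0.00+16.67)/2 × 1 = 8.335
  [1→1.5]: (16.67+14.86)/2 × 0.5 = 7.8825
  [1.5→7.5]: (14.86+1.21)/2 × 6 = 48.21
  Sum = 64.4275 µg/mL·hr
F = (AUC_ev/D_ev)/(AUC_iv/D_iv) = (64.4275/600)/(62.1/150) = 0.107379/0.414 = 0.2594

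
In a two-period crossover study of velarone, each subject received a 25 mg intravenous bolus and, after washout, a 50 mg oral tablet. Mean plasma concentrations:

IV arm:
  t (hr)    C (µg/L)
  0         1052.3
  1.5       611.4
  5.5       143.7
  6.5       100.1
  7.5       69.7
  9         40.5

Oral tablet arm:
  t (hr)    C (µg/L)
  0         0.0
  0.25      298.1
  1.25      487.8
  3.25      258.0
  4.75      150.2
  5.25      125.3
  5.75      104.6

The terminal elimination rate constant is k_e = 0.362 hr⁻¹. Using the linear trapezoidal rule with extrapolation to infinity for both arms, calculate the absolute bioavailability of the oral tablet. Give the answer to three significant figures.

F = 0.300

Trapezoidal AUC_0→9 (IV):
  [0→1.5]: (1052.3+611.4)/2 × 1.5 = 1247.775
  [1.5→5.5]: (611.4+143.7)/2 × 4 = 1510.2
  [5.5→6.5]: (143.7+100.1)/2 × 1 = 121.9
  [6.5→7.5]: (100.1+69.7)/2 × 1 = 84.9
  [7.5→9]: (69.7+40.5)/2 × 1.5 = 82.65
  Sum = 3047.425 µg/L·hr
IV tail: 40.5/0.362 = 111.878; AUC_iv,0→∞ = 3047.425 + 111.878 = 3159.303 µg/L·hr
Trapezoidal AUC_0→5.75 (oral tablet):
  [0→0.25]: (0.0+298.1)/2 × 0.25 = 37.2625
  [0.25→1.25]: (298.1+487.8)/2 × 1 = 392.95
  [1.25→3.25]: (487.8+258.0)/2 × 2 = 745.8
  [3.25→4.75]: (258.0+150.2)/2 × 1.5 = 306.15
  [4.75→5.25]: (150.2+125.3)/2 × 0.5 = 68.875
  [5.25→5.75]: (125.3+104.6)/2 × 0.5 = 57.475
  Sum = 1608.5125 µg/L·hr
oral tablet tail: 104.6/0.362 = 288.950; AUC_ev,0→∞ = 1608.5125 + 288.950 = 1897.4625 µg/L·hr
F = (AUC_ev/D_ev)/(AUC_iv/D_iv) = (1897.4625/50)/(3159.303/25) = 37.94925/126.37212 = 0.3003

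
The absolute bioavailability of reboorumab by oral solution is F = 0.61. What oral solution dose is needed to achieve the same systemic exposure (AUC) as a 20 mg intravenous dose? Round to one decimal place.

For equal systemic exposure: F × D_ev = D_iv
D_ev = D_iv / F = 20 / 0.61 = 32.7869 mg

D_oral = 32.8 mg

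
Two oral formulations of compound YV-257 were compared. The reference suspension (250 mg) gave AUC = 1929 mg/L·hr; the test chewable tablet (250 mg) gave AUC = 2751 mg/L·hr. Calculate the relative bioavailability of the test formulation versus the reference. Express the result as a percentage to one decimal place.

F_rel = 142.6%

F_rel = (AUC_test/D_test) / (AUC_ref/D_ref)
      = (2751/250) / (1929/250)
      = 11.004 / 7.716 = 1.4261 = 142.61%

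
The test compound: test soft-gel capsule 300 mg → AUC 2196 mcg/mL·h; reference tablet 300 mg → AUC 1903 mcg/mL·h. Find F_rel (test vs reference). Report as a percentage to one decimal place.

F_rel = (AUC_test/D_test) / (AUC_ref/D_ref)
      = (2196/300) / (1903/300)
      = 7.32 / 6.34333 = 1.1540 = 115.40%

F_rel = 115.4%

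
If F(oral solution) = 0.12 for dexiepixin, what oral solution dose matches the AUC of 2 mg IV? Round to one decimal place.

D_oral = 16.7 mg

For equal systemic exposure: F × D_ev = D_iv
D_ev = D_iv / F = 2 / 0.12 = 16.6667 mg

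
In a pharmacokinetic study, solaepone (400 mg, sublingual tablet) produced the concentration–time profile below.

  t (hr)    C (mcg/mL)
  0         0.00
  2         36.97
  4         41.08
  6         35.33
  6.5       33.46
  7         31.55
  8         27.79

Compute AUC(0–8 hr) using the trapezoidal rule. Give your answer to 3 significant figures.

AUC = 255 mcg/mL·hr

Trapezoidal AUC_0→8:
  [0→2]: (0.00+36.97)/2 × 2 = 36.97
  [2→4]: (36.97+41.08)/2 × 2 = 78.05
  [4→6]: (41.08+35.33)/2 × 2 = 76.41
  [6→6.5]: (35.33+33.46)/2 × 0.5 = 17.1975
  [6.5→7]: (33.46+31.55)/2 × 0.5 = 16.2525
  [7→8]: (31.55+27.79)/2 × 1 = 29.67
  Sum = 254.55 mcg/mL·hr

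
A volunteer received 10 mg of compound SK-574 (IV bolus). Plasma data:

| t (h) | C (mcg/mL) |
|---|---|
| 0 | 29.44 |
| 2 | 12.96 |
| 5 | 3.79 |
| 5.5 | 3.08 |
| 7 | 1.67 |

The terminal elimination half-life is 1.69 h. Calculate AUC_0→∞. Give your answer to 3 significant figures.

AUC = 76.9 mcg/mL·h

Trapezoidal AUC_0→7:
  [0→2]: (29.44+12.96)/2 × 2 = 42.4
  [2→5]: (12.96+3.79)/2 × 3 = 25.125
  [5→5.5]: (3.79+3.08)/2 × 0.5 = 1.7175
  [5.5→7]: (3.08+1.67)/2 × 1.5 = 3.5625
  Sum = 72.805 mcg/mL·h
k_e = ln2 / t½ = 0.693147 / 1.69 = 0.4101 h^-1
Extrapolated tail: C_last / k_e = 1.67 / 0.4101 = 4.072
AUC_0→∞ = 72.805 + 4.072 = 76.877 mcg/mL·h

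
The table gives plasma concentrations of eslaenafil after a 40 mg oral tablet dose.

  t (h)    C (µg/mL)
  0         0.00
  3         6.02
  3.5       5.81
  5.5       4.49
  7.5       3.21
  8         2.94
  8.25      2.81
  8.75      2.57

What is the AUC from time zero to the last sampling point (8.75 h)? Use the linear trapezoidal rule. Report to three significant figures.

AUC = 33.6 µg/mL·h

Trapezoidal AUC_0→8.75:
  [0→3]: (0.00+6.02)/2 × 3 = 9.03
  [3→3.5]: (6.02+5.81)/2 × 0.5 = 2.9575
  [3.5→5.5]: (5.81+4.49)/2 × 2 = 10.3
  [5.5→7.5]: (4.49+3.21)/2 × 2 = 7.7
  [7.5→8]: (3.21+2.94)/2 × 0.5 = 1.5375
  [8→8.25]: (2.94+2.81)/2 × 0.25 = 0.71875
  [8.25→8.75]: (2.81+2.57)/2 × 0.5 = 1.345
  Sum = 33.58875 µg/mL·h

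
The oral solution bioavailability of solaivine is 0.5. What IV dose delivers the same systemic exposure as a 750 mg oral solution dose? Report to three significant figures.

Systemic exposure from an extravascular dose = F × D_ev, so the equivalent IV dose is F × D_ev.
D_iv = F × D_ev = 0.5 × 750 = 375 mg

D_iv = 375 mg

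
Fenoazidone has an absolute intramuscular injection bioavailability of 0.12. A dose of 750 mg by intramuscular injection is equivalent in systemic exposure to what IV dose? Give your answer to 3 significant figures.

D_iv = 90.0 mg

Systemic exposure from an extravascular dose = F × D_ev, so the equivalent IV dose is F × D_ev.
D_iv = F × D_ev = 0.12 × 750 = 90 mg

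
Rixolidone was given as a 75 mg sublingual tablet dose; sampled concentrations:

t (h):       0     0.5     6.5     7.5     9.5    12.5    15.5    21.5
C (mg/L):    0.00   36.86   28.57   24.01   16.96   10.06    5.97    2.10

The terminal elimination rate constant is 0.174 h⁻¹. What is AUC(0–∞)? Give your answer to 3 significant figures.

Trapezoidal AUC_0→21.5:
  [0→0.5]: (0.00+36.86)/2 × 0.5 = 9.215
  [0.5→6.5]: (36.86+28.57)/2 × 6 = 196.29
  [6.5→7.5]: (28.57+24.01)/2 × 1 = 26.29
  [7.5→9.5]: (24.01+16.96)/2 × 2 = 40.97
  [9.5→12.5]: (16.96+10.06)/2 × 3 = 40.53
  [12.5→15.5]: (10.06+5.97)/2 × 3 = 24.045
  [15.5→21.5]: (5.97+2.10)/2 × 6 = 24.21
  Sum = 361.55 mg/L·h
Extrapolated tail: C_last / k_e = 2.10 / 0.174 = 12.069
AUC_0→∞ = 361.55 + 12.069 = 373.619 mg/L·h

AUC = 374 mg/L·h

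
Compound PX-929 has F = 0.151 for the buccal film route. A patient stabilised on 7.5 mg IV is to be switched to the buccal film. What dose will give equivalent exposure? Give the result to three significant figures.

D_buccal = 49.7 mg

For equal systemic exposure: F × D_ev = D_iv
D_ev = D_iv / F = 7.5 / 0.151 = 49.6689 mg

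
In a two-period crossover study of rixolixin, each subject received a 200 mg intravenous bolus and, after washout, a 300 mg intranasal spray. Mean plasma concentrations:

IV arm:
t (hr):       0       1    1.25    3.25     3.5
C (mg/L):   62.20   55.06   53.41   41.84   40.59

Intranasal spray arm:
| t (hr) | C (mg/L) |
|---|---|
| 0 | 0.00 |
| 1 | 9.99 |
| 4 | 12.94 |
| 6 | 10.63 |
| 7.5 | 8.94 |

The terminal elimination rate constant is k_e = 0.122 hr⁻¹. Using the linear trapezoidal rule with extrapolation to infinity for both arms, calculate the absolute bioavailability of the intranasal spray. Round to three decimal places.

Trapezoidal AUC_0→3.5 (IV):
  [0→1]: (62.20+55.06)/2 × 1 = 58.63
  [1→1.25]: (55.06+53.41)/2 × 0.25 = 13.55875
  [1.25→3.25]: (53.41+41.84)/2 × 2 = 95.25
  [3.25→3.5]: (41.84+40.59)/2 × 0.25 = 10.30375
  Sum = 177.7425 mg/L·hr
IV tail: 40.59/0.122 = 332.705; AUC_iv,0→∞ = 177.7425 + 332.705 = 510.4475 mg/L·hr
Trapezoidal AUC_0→7.5 (intranasal spray):
  [0→1]: (0.00+9.99)/2 × 1 = 4.995
  [1→4]: (9.99+12.94)/2 × 3 = 34.395
  [4→6]: (12.94+10.63)/2 × 2 = 23.57
  [6→7.5]: (10.63+8.94)/2 × 1.5 = 14.6775
  Sum = 77.6375 mg/L·hr
intranasal spray tail: 8.94/0.122 = 73.279; AUC_ev,0→∞ = 77.6375 + 73.279 = 150.9165 mg/L·hr
F = (AUC_ev/D_ev)/(AUC_iv/D_iv) = (150.9165/300)/(510.4475/200) = 0.503055/2.5522375 = 0.1971

F = 0.197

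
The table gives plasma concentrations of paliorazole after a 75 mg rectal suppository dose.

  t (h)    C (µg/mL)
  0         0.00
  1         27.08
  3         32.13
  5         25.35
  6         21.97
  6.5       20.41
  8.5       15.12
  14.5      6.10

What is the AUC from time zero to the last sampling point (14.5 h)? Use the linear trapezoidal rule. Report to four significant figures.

AUC = 263.7 µg/mL·h

Trapezoidal AUC_0→14.5:
  [0→1]: (0.00+27.08)/2 × 1 = 13.54
  [1→3]: (27.08+32.13)/2 × 2 = 59.21
  [3→5]: (32.13+25.35)/2 × 2 = 57.48
  [5→6]: (25.35+21.97)/2 × 1 = 23.66
  [6→6.5]: (21.97+20.41)/2 × 0.5 = 10.595
  [6.5→8.5]: (20.41+15.12)/2 × 2 = 35.53
  [8.5→14.5]: (15.12+6.10)/2 × 6 = 63.66
  Sum = 263.675 µg/mL·h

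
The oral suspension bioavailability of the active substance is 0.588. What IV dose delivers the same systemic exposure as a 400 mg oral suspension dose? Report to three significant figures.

D_iv = 235 mg

Systemic exposure from an extravascular dose = F × D_ev, so the equivalent IV dose is F × D_ev.
D_iv = F × D_ev = 0.588 × 400 = 235.2 mg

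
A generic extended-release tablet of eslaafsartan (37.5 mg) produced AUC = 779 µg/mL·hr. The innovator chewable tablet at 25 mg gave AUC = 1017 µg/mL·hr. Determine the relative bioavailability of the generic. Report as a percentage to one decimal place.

F_rel = (AUC_test/D_test) / (AUC_ref/D_ref)
      = (779/37.5) / (1017/25)
      = 20.7733 / 40.68 = 0.5107 = 51.07%

F_rel = 51.1%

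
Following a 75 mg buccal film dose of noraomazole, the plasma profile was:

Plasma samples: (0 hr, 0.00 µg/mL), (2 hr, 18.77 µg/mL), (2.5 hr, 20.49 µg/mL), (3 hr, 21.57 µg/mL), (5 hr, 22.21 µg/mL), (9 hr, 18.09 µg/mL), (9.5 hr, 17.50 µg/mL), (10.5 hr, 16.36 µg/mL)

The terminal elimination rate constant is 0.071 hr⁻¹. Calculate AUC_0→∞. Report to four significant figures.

Trapezoidal AUC_0→10.5:
  [0→2]: (0.00+18.77)/2 × 2 = 18.77
  [2→2.5]: (18.77+20.49)/2 × 0.5 = 9.815
  [2.5→3]: (20.49+21.57)/2 × 0.5 = 10.515
  [3→5]: (21.57+22.21)/2 × 2 = 43.78
  [5→9]: (22.21+18.09)/2 × 4 = 80.6
  [9→9.5]: (18.09+17.50)/2 × 0.5 = 8.8975
  [9.5→10.5]: (17.50+16.36)/2 × 1 = 16.93
  Sum = 189.3075 µg/mL·hr
Extrapolated tail: C_last / k_e = 16.36 / 0.071 = 230.423
AUC_0→∞ = 189.3075 + 230.423 = 419.7305 µg/mL·hr

AUC = 419.7 µg/mL·hr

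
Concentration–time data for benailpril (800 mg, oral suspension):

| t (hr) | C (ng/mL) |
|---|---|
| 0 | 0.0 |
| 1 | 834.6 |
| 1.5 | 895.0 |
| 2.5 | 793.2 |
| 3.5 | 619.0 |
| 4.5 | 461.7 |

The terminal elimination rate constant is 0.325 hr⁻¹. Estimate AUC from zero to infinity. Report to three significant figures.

Trapezoidal AUC_0→4.5:
  [0→1]: (0.0+834.6)/2 × 1 = 417.3
  [1→1.5]: (834.6+895.0)/2 × 0.5 = 432.4
  [1.5→2.5]: (895.0+793.2)/2 × 1 = 844.1
  [2.5→3.5]: (793.2+619.0)/2 × 1 = 706.1
  [3.5→4.5]: (619.0+461.7)/2 × 1 = 540.35
  Sum = 2940.25 ng/mL·hr
Extrapolated tail: C_last / k_e = 461.7 / 0.325 = 1420.615
AUC_0→∞ = 2940.25 + 1420.615 = 4360.865 ng/mL·hr

AUC = 4360 ng/mL·hr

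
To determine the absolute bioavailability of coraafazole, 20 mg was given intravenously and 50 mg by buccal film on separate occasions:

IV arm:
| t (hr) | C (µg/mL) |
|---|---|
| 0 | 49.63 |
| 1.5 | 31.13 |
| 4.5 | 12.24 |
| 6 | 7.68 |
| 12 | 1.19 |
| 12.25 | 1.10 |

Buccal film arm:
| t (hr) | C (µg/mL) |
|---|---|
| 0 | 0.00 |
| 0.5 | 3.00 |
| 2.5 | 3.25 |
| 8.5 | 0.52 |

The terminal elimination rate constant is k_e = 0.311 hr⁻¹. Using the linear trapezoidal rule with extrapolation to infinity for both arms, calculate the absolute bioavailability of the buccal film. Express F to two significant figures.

Trapezoidal AUC_0→12.25 (IV):
  [0→1.5]: (49.63+31.13)/2 × 1.5 = 60.57
  [1.5→4.5]: (31.13+12.24)/2 × 3 = 65.055
  [4.5→6]: (12.24+7.68)/2 × 1.5 = 14.94
  [6→12]: (7.68+1.19)/2 × 6 = 26.61
  [12→12.25]: (1.19+1.10)/2 × 0.25 = 0.28625
  Sum = 167.46125 µg/mL·hr
IV tail: 1.10/0.311 = 3.537; AUC_iv,0→∞ = 167.46125 + 3.537 = 170.99825 µg/mL·hr
Trapezoidal AUC_0→8.5 (buccal film):
  [0→0.5]: (0.00+3.00)/2 × 0.5 = 0.75
  [0.5→2.5]: (3.00+3.25)/2 × 2 = 6.25
  [2.5→8.5]: (3.25+0.52)/2 × 6 = 11.31
  Sum = 18.31 µg/mL·hr
buccal film tail: 0.52/0.311 = 1.672; AUC_ev,0→∞ = 18.31 + 1.672 = 19.982 µg/mL·hr
F = (AUC_ev/D_ev)/(AUC_iv/D_iv) = (19.982/50)/(170.99825/20) = 0.39964/8.5499125 = 0.0467

F = 0.047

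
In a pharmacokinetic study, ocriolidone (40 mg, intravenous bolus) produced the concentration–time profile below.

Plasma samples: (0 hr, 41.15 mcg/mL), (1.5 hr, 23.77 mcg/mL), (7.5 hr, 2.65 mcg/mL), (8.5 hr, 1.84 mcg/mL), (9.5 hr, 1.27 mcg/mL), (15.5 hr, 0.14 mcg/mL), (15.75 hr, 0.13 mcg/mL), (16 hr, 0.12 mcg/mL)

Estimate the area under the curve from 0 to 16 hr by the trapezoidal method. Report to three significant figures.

AUC = 136 mcg/mL·hr

Trapezoidal AUC_0→16:
  [0→1.5]: (41.15+23.77)/2 × 1.5 = 48.69
  [1.5→7.5]: (23.77+2.65)/2 × 6 = 79.26
  [7.5→8.5]: (2.65+1.84)/2 × 1 = 2.245
  [8.5→9.5]: (1.84+1.27)/2 × 1 = 1.555
  [9.5→15.5]: (1.27+0.14)/2 × 6 = 4.23
  [15.5→15.75]: (0.14+0.13)/2 × 0.25 = 0.03375
  [15.75→16]: (0.13+0.12)/2 × 0.25 = 0.03125
  Sum = 136.045 mcg/mL·hr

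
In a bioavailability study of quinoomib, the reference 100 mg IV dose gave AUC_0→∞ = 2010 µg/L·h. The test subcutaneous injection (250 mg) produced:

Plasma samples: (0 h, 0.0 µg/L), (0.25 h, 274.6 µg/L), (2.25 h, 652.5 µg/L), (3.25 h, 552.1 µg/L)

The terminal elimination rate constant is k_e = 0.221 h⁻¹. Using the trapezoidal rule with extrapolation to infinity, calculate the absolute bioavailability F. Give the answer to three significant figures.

F = 0.808

Trapezoidal AUC_0→3.25 (subcutaneous injection):
  [0→0.25]: (0.0+274.6)/2 × 0.25 = 34.325
  [0.25→2.25]: (274.6+652.5)/2 × 2 = 927.1
  [2.25→3.25]: (652.5+552.1)/2 × 1 = 602.3
  Sum = 1563.725 µg/L·h
Tail: C_last/k_e = 552.1/0.221 = 2498.190
AUC_0→∞ (subcutaneous injection) = 1563.725 + 2498.190 = 4061.915 µg/L·h
F = (AUC_ev/D_ev)/(AUC_iv/D_iv) = (4061.915/250)/(2010/100) = 16.24766/20.1 = 0.8083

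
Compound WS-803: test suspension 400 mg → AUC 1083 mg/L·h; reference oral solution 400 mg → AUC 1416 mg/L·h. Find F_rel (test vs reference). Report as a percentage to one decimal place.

F_rel = 76.5%

F_rel = (AUC_test/D_test) / (AUC_ref/D_ref)
      = (1083/400) / (1416/400)
      = 2.7075 / 3.54 = 0.7648 = 76.48%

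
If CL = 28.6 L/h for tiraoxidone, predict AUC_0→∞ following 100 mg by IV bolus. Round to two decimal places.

AUC = 3.50 mg/L·h

AUC_0→∞ = Dose_iv / CL
        = 100 / 28.6 = 3.4965 mg/L·h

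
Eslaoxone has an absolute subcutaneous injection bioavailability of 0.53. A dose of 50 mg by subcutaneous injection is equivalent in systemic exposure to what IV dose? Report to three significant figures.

D_iv = 26.5 mg

Systemic exposure from an extravascular dose = F × D_ev, so the equivalent IV dose is F × D_ev.
D_iv = F × D_ev = 0.53 × 50 = 26.5 mg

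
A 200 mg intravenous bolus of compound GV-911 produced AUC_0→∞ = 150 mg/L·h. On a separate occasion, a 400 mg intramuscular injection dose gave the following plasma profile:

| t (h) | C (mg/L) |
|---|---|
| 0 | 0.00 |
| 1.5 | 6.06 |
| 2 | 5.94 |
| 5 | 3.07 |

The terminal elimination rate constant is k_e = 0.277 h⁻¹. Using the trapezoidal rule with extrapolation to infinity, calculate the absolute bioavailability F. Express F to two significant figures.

F = 0.11

Trapezoidal AUC_0→5 (intramuscular injection):
  [0→1.5]: (0.00+6.06)/2 × 1.5 = 4.545
  [1.5→2]: (6.06+5.94)/2 × 0.5 = 3.0
  [2→5]: (5.94+3.07)/2 × 3 = 13.515
  Sum = 21.06 mg/L·h
Tail: C_last/k_e = 3.07/0.277 = 11.083
AUC_0→∞ (intramuscular injection) = 21.06 + 11.083 = 32.143 mg/L·h
F = (AUC_ev/D_ev)/(AUC_iv/D_iv) = (32.143/400)/(150/200) = 0.0803575/0.75 = 0.1071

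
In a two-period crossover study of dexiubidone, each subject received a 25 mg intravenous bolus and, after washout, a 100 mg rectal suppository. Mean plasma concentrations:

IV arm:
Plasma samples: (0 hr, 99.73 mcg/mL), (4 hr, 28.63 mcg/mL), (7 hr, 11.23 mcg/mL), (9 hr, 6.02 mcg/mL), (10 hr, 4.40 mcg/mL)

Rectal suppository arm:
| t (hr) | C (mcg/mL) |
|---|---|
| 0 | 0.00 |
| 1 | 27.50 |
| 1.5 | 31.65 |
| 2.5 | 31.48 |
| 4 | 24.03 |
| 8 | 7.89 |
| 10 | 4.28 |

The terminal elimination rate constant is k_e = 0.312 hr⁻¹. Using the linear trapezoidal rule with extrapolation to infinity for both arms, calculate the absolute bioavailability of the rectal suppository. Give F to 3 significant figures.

F = 0.136

Trapezoidal AUC_0→10 (IV):
  [0→4]: (99.73+28.63)/2 × 4 = 256.72
  [4→7]: (28.63+11.23)/2 × 3 = 59.79
  [7→9]: (11.23+6.02)/2 × 2 = 17.25
  [9→10]: (6.02+4.40)/2 × 1 = 5.21
  Sum = 338.97 mcg/mL·hr
IV tail: 4.40/0.312 = 14.103; AUC_iv,0→∞ = 338.97 + 14.103 = 353.073 mcg/mL·hr
Trapezoidal AUC_0→10 (rectal suppository):
  [0→1]: (0.00+27.50)/2 × 1 = 13.75
  [1→1.5]: (27.50+31.65)/2 × 0.5 = 14.7875
  [1.5→2.5]: (31.65+31.48)/2 × 1 = 31.565
  [2.5→4]: (31.48+24.03)/2 × 1.5 = 41.6325
  [4→8]: (24.03+7.89)/2 × 4 = 63.84
  [8→10]: (7.89+4.28)/2 × 2 = 12.17
  Sum = 177.745 mcg/mL·hr
rectal suppository tail: 4.28/0.312 = 13.718; AUC_ev,0→∞ = 177.745 + 13.718 = 191.463 mcg/mL·hr
F = (AUC_ev/D_ev)/(AUC_iv/D_iv) = (191.463/100)/(353.073/25) = 1.91463/14.12292 = 0.1356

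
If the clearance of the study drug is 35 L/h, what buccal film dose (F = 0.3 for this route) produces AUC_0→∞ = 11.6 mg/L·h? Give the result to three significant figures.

Dose = CL × AUC_0→∞ / F
     = 35 × 11.6 / 0.3 = 1353.33 mg

Dose = 1350 mg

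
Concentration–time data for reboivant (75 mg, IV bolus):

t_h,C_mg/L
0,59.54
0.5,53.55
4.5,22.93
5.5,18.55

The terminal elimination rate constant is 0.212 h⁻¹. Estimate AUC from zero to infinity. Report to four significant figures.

AUC = 289.5 mg/L·h

Trapezoidal AUC_0→5.5:
  [0→0.5]: (59.54+53.55)/2 × 0.5 = 28.2725
  [0.5→4.5]: (53.55+22.93)/2 × 4 = 152.96
  [4.5→5.5]: (22.93+18.55)/2 × 1 = 20.74
  Sum = 201.9725 mg/L·h
Extrapolated tail: C_last / k_e = 18.55 / 0.212 = 87.500
AUC_0→∞ = 201.9725 + 87.500 = 289.4725 mg/L·h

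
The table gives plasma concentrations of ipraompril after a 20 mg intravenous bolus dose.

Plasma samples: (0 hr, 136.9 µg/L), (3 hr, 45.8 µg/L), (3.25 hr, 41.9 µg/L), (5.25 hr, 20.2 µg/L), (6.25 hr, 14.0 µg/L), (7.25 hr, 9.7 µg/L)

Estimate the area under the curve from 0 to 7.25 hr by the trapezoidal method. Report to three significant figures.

AUC = 376 µg/L·hr

Trapezoidal AUC_0→7.25:
  [0→3]: (136.9+45.8)/2 × 3 = 274.05
  [3→3.25]: (45.8+41.9)/2 × 0.25 = 10.9625
  [3.25→5.25]: (41.9+20.2)/2 × 2 = 62.1
  [5.25→6.25]: (20.2+14.0)/2 × 1 = 17.1
  [6.25→7.25]: (14.0+9.7)/2 × 1 = 11.85
  Sum = 376.0625 µg/L·hr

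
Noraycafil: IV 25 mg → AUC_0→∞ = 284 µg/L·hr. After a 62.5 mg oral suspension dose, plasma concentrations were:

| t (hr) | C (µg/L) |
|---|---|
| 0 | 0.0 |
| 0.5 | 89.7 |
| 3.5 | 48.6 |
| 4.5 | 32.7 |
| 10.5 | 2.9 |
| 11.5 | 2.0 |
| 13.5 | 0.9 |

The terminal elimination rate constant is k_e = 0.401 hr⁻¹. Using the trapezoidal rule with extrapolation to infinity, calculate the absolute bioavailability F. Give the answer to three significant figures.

Trapezoidal AUC_0→13.5 (oral suspension):
  [0→0.5]: (0.0+89.7)/2 × 0.5 = 22.425
  [0.5→3.5]: (89.7+48.6)/2 × 3 = 207.45
  [3.5→4.5]: (48.6+32.7)/2 × 1 = 40.65
  [4.5→10.5]: (32.7+2.9)/2 × 6 = 106.8
  [10.5→11.5]: (2.9+2.0)/2 × 1 = 2.45
  [11.5→13.5]: (2.0+0.9)/2 × 2 = 2.9
  Sum = 382.675 µg/L·hr
Tail: C_last/k_e = 0.9/0.401 = 2.244
AUC_0→∞ (oral suspension) = 382.675 + 2.244 = 384.919 µg/L·hr
F = (AUC_ev/D_ev)/(AUC_iv/D_iv) = (384.919/62.5)/(284/25) = 6.158704/11.36 = 0.5421

F = 0.542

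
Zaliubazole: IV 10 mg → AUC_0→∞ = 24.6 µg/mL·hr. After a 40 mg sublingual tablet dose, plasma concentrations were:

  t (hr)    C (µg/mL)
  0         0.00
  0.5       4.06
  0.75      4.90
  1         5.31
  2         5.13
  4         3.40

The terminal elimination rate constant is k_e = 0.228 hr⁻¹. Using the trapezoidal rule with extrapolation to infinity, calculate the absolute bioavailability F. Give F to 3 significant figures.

Trapezoidal AUC_0→4 (sublingual tablet):
  [0→0.5]: (0.00+4.06)/2 × 0.5 = 1.015
  [0.5→0.75]: (4.06+4.90)/2 × 0.25 = 1.12
  [0.75→1]: (4.90+5.31)/2 × 0.25 = 1.27625
  [1→2]: (5.31+5.13)/2 × 1 = 5.22
  [2→4]: (5.13+3.40)/2 × 2 = 8.53
  Sum = 17.16125 µg/mL·hr
Tail: C_last/k_e = 3.40/0.228 = 14.912
AUC_0→∞ (sublingual tablet) = 17.16125 + 14.912 = 32.07325 µg/mL·hr
F = (AUC_ev/D_ev)/(AUC_iv/D_iv) = (32.07325/40)/(24.6/10) = 0.80183125/2.46 = 0.3259

F = 0.326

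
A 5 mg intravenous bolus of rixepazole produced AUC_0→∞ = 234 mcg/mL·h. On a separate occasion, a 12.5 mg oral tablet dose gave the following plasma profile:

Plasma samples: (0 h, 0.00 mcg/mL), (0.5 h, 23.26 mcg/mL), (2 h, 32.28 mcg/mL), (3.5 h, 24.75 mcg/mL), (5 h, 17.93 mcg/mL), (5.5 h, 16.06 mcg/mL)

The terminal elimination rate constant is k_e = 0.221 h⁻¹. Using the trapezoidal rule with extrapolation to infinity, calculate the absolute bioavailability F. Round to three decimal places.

F = 0.348

Trapezoidal AUC_0→5.5 (oral tablet):
  [0→0.5]: (0.00+23.26)/2 × 0.5 = 5.815
  [0.5→2]: (23.26+32.28)/2 × 1.5 = 41.655
  [2→3.5]: (32.28+24.75)/2 × 1.5 = 42.7725
  [3.5→5]: (24.75+17.93)/2 × 1.5 = 32.01
  [5→5.5]: (17.93+16.06)/2 × 0.5 = 8.4975
  Sum = 130.75 mcg/mL·h
Tail: C_last/k_e = 16.06/0.221 = 72.670
AUC_0→∞ (oral tablet) = 130.75 + 72.670 = 203.42 mcg/mL·h
F = (AUC_ev/D_ev)/(AUC_iv/D_iv) = (203.42/12.5)/(234/5) = 16.2736/46.8 = 0.3477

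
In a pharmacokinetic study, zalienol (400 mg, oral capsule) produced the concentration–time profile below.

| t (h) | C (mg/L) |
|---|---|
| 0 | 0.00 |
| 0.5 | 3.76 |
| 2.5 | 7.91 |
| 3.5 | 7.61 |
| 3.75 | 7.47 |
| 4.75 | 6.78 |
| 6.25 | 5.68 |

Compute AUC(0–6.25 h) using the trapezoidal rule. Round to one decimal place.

Trapezoidal AUC_0→6.25:
  [0→0.5]: (0.00+3.76)/2 × 0.5 = 0.94
  [0.5→2.5]: (3.76+7.91)/2 × 2 = 11.67
  [2.5→3.5]: (7.91+7.61)/2 × 1 = 7.76
  [3.5→3.75]: (7.61+7.47)/2 × 0.25 = 1.885
  [3.75→4.75]: (7.47+6.78)/2 × 1 = 7.125
  [4.75→6.25]: (6.78+5.68)/2 × 1.5 = 9.345
  Sum = 38.725 mg/L·h

AUC = 38.7 mg/L·h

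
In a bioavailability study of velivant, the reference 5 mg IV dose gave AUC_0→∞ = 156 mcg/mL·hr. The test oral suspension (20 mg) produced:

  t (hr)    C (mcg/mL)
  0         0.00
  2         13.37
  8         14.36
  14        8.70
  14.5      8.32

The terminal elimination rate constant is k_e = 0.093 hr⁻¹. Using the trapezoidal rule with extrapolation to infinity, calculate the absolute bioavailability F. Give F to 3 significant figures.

Trapezoidal AUC_0→14.5 (oral suspension):
  [0→2]: (0.00+13.37)/2 × 2 = 13.37
  [2→8]: (13.37+14.36)/2 × 6 = 83.19
  [8→14]: (14.36+8.70)/2 × 6 = 69.18
  [14→14.5]: (8.70+8.32)/2 × 0.5 = 4.255
  Sum = 169.995 mcg/mL·hr
Tail: C_last/k_e = 8.32/0.093 = 89.462
AUC_0→∞ (oral suspension) = 169.995 + 89.462 = 259.457 mcg/mL·hr
F = (AUC_ev/D_ev)/(AUC_iv/D_iv) = (259.457/20)/(156/5) = 12.97285/31.2 = 0.4158

F = 0.416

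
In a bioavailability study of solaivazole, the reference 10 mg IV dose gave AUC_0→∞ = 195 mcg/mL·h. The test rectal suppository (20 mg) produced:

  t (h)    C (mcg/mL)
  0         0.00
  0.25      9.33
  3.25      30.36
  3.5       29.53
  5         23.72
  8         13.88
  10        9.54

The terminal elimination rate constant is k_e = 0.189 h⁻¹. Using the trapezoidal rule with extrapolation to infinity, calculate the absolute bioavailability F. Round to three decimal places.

Trapezoidal AUC_0→10 (rectal suppository):
  [0→0.25]: (0.00+9.33)/2 × 0.25 = 1.16625
  [0.25→3.25]: (9.33+30.36)/2 × 3 = 59.535
  [3.25→3.5]: (30.36+29.53)/2 × 0.25 = 7.48625
  [3.5→5]: (29.53+23.72)/2 × 1.5 = 39.9375
  [5→8]: (23.72+13.88)/2 × 3 = 56.4
  [8→10]: (13.88+9.54)/2 × 2 = 23.42
  Sum = 187.945 mcg/mL·h
Tail: C_last/k_e = 9.54/0.189 = 50.476
AUC_0→∞ (rectal suppository) = 187.945 + 50.476 = 238.421 mcg/mL·h
F = (AUC_ev/D_ev)/(AUC_iv/D_iv) = (238.421/20)/(195/10) = 11.92105/19.5 = 0.6113

F = 0.611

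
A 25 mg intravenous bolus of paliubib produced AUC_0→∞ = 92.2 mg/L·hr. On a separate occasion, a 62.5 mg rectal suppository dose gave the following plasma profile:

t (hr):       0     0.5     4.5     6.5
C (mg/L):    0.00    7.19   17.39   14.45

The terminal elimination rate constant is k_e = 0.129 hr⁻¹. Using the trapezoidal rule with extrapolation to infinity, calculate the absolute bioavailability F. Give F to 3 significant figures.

Trapezoidal AUC_0→6.5 (rectal suppository):
  [0→0.5]: (0.00+7.19)/2 × 0.5 = 1.7975
  [0.5→4.5]: (7.19+17.39)/2 × 4 = 49.16
  [4.5→6.5]: (17.39+14.45)/2 × 2 = 31.84
  Sum = 82.7975 mg/L·hr
Tail: C_last/k_e = 14.45/0.129 = 112.016
AUC_0→∞ (rectal suppository) = 82.7975 + 112.016 = 194.8135 mg/L·hr
F = (AUC_ev/D_ev)/(AUC_iv/D_iv) = (194.8135/62.5)/(92.2/25) = 3.117016/3.688 = 0.8452

F = 0.845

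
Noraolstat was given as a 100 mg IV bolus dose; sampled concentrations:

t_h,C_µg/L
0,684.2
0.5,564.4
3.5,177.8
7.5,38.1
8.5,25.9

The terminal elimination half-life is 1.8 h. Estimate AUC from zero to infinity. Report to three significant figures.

AUC = 1960 µg/L·h

Trapezoidal AUC_0→8.5:
  [0→0.5]: (684.2+564.4)/2 × 0.5 = 312.15
  [0.5→3.5]: (564.4+177.8)/2 × 3 = 1113.3
  [3.5→7.5]: (177.8+38.1)/2 × 4 = 431.8
  [7.5→8.5]: (38.1+25.9)/2 × 1 = 32.0
  Sum = 1889.25 µg/L·h
k_e = ln2 / t½ = 0.693147 / 1.8 = 0.3851 h^-1
Extrapolated tail: C_last / k_e = 25.9 / 0.3851 = 67.255
AUC_0→∞ = 1889.25 + 67.255 = 1956.505 µg/L·h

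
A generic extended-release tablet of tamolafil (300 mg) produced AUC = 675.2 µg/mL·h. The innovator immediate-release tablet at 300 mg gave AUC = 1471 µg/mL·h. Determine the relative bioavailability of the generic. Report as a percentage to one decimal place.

F_rel = (AUC_test/D_test) / (AUC_ref/D_ref)
      = (675.2/300) / (1471/300)
      = 2.25067 / 4.90333 = 0.4590 = 45.90%

F_rel = 45.9%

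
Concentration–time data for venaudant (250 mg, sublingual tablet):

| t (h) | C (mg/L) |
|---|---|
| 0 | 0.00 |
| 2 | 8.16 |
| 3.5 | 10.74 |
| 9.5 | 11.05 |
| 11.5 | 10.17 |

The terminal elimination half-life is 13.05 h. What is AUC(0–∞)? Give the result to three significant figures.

AUC = 300 mg/L·h

Trapezoidal AUC_0→11.5:
  [0→2]: (0.00+8.16)/2 × 2 = 8.16
  [2→3.5]: (8.16+10.74)/2 × 1.5 = 14.175
  [3.5→9.5]: (10.74+11.05)/2 × 6 = 65.37
  [9.5→11.5]: (11.05+10.17)/2 × 2 = 21.22
  Sum = 108.925 mg/L·h
k_e = ln2 / t½ = 0.693147 / 13.05 = 0.0531 h^-1
Extrapolated tail: C_last / k_e = 10.17 / 0.0531 = 191.525
AUC_0→∞ = 108.925 + 191.525 = 300.45 mg/L·h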